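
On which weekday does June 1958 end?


June 1958 has 30 days
Anchor: Jan 1, 1958. With p = 1958 - 1 = 1957: (p + p//4 - p//100 + p//400) mod 7 = (1957 + 489 - 19 + 4) mod 7 = 2431 mod 7 = 2 -> Wednesday (Mon=0 ... Sun=6)
Days before June (Jan-May): 151; June 1 index = (2 + 151) mod 7 = 6 -> Sunday
Last day offset: 30 - 1 = 29 days
Weekday index = (6 + 29) mod 7 = 0

Monday, June 30


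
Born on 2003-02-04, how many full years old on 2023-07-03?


Birth: 2003-02-04
Reference: 2023-07-03
Year difference: 2023 - 2003 = 20

20 years old


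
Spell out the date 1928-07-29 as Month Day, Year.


ISO 1928-07-29 parses as year=1928, month=07, day=29
Month 7 -> July

July 29, 1928


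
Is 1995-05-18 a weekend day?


Anchor: Jan 1, 1995. With p = 1995 - 1 = 1994: (p + p//4 - p//100 + p//400) mod 7 = (1994 + 498 - 19 + 4) mod 7 = 2477 mod 7 = 6 -> Sunday (Mon=0 ... Sun=6)
Day of year: 138; offset = 137
Weekday index = (6 + 137) mod 7 = 3 -> Thursday
Weekend days: Saturday, Sunday

No


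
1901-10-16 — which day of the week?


Date: October 16, 1901
Anchor: Jan 1, 1901. With p = 1901 - 1 = 1900: (p + p//4 - p//100 + p//400) mod 7 = (1900 + 475 - 19 + 4) mod 7 = 2360 mod 7 = 1 -> Tuesday (Mon=0 ... Sun=6)
Days before October (Jan-Sep): 273; offset = 273 + 16 - 1 = 288
Weekday index = (1 + 288) mod 7 = 2

Day of the week: Wednesday


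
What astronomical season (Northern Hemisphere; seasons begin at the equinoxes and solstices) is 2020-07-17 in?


Date: July 17
Astronomical Summer (approx.; exact equinox/solstice day varies by year): June 21 to September 21
July 17 falls within the Summer window

Summer


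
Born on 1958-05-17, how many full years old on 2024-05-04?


Birth: 1958-05-17
Reference: 2024-05-04
Year difference: 2024 - 1958 = 66
Birthday not yet reached in 2024, subtract 1

65 years old


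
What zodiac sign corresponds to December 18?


Date: December 18
Conventional tropical zodiac dates: Sagittarius from November 22 onward; Capricorn starts December 22
December 18 falls within the Sagittarius range

Sagittarius


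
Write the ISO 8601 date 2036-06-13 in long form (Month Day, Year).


ISO 2036-06-13 parses as year=2036, month=06, day=13
Month 6 -> June

June 13, 2036


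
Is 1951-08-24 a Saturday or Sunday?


Anchor: Jan 1, 1951. With p = 1951 - 1 = 1950: (p + p//4 - p//100 + p//400) mod 7 = (1950 + 487 - 19 + 4) mod 7 = 2422 mod 7 = 0 -> Monday (Mon=0 ... Sun=6)
Day of year: 236; offset = 235
Weekday index = (0 + 235) mod 7 = 4 -> Friday
Weekend days: Saturday, Sunday

No


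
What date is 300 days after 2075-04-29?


Start: 2075-04-29, add 300 days
April 2075 has 30 days: 30 - 29 = 1 day to April 30 -> 299 left
May 2075 has 31 days -> 268 left
June 2075 has 30 days -> 238 left
July 2075 has 31 days -> 207 left
August 2075 has 31 days -> 176 left
September 2075 has 30 days -> 146 left
October 2075 has 31 days -> 115 left
November 2075 has 30 days -> 85 left
December 2075 has 31 days -> 54 left
January 2076 has 31 days -> 23 left
February 2076: 23 <= 29 -> lands on February 23

Result: 2076-02-23


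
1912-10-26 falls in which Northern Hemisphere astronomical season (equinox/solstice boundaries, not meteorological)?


Date: October 26
Astronomical Autumn (approx.; exact equinox/solstice day varies by year): September 22 to December 20
October 26 falls within the Autumn window

Autumn


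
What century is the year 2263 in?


Century = (year - 1) // 100 + 1
= (2263 - 1) // 100 + 1
= 2262 // 100 + 1
= 22 + 1

23rd century


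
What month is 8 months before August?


August is month 8
8 - 8 = 0; wrap: 0 + 12 = 12

December


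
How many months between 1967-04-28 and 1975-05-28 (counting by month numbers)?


From April 1967 to May 1975
8 years * 12 = 96 months, plus 1 month = 97

97 months


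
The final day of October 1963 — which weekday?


October 1963 has 31 days
Anchor: Jan 1, 1963. With p = 1963 - 1 = 1962: (p + p//4 - p//100 + p//400) mod 7 = (1962 + 490 - 19 + 4) mod 7 = 2437 mod 7 = 1 -> Tuesday (Mon=0 ... Sun=6)
Days before October (Jan-Sep): 273; October 1 index = (1 + 273) mod 7 = 1 -> Tuesday
Last day offset: 31 - 1 = 30 days
Weekday index = (1 + 30) mod 7 = 3

Thursday, October 31


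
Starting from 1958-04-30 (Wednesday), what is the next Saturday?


Current: Wednesday
Target: Saturday
Days ahead: 3

Next Saturday: 1958-05-03


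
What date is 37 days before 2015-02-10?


Start: 2015-02-10, subtract 37 days
Back 10 days from February 10 reaches January 31, 2015 -> 27 left
January 2015: 31 - 27 = 4 -> lands on January 4

Result: 2015-01-04


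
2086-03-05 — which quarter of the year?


Month: March (month 3)
Q1: Jan-Mar, Q2: Apr-Jun, Q3: Jul-Sep, Q4: Oct-Dec

Q1


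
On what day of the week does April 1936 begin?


Target: April 1, 1936
Anchor: Jan 1, 1936. With p = 1936 - 1 = 1935: (p + p//4 - p//100 + p//400) mod 7 = (1935 + 483 - 19 + 4) mod 7 = 2403 mod 7 = 2 -> Wednesday (Mon=0 ... Sun=6)
Days before April (Jan-Mar): 91 days
Weekday index = (2 + 91) mod 7 = 2

Wednesday


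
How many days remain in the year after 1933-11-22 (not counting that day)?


Day of year: 326 of 365
Remaining = 365 - 326

39 days


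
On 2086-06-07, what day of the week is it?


Date: June 7, 2086
Anchor: Jan 1, 2086. With p = 2086 - 1 = 2085: (p + p//4 - p//100 + p//400) mod 7 = (2085 + 521 - 20 + 5) mod 7 = 2591 mod 7 = 1 -> Tuesday (Mon=0 ... Sun=6)
Days before June (Jan-May): 151; offset = 151 + 7 - 1 = 157
Weekday index = (1 + 157) mod 7 = 4

Day of the week: Friday


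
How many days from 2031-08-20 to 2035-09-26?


From 2031-08-20 to 2035-09-26
2031-08-20: days before August = 31 + 28 + 31 + 30 + 31 + 30 + 31 = 212 (2031 is not a leap year); day of year = 212 + 20 = 232
2035-09-26: days before September = 31 + 28 + 31 + 30 + 31 + 30 + 31 + 31 = 243 (2035 is not a leap year); day of year = 243 + 26 = 269
Rest of 2031: 365 - 232 = 133
Full years 2032 (366), 2033 (365), 2034 (365): 1096
Total = 133 + 1096 + 269 = 1498

1498 days


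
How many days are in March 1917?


March 1917

31 days


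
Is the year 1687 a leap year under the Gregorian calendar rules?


Gregorian leap year rule: divisible by 4, but not by 100, unless also by 400.
1687 is not divisible by 4 -> not a leap year

No


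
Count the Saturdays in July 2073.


July 2073 has 31 days
Anchor: Jan 1, 2073. With p = 2073 - 1 = 2072: (p + p//4 - p//100 + p//400) mod 7 = (2072 + 518 - 20 + 5) mod 7 = 2575 mod 7 = 6 -> Sunday (Mon=0 ... Sun=6)
Days before July (Jan-Jun): 181; July 1 index = (6 + 181) mod 7 = 5 -> Saturday
First Saturday is July 1
Saturdays: 1, 8, 15, 22, 29

5 Saturdays


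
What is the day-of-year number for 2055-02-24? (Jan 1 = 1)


Date: February 24, 2055
Days in months 1 through 1: 31
Plus 24 days in February

Day of year: 55


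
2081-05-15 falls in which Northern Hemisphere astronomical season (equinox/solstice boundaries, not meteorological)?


Date: May 15
Astronomical Spring (approx.; exact equinox/solstice day varies by year): March 20 to June 20
May 15 falls within the Spring window

Spring


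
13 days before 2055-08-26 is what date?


Start: 2055-08-26, subtract 13 days
26 - 13 = 13 stays within August 2055

Result: 2055-08-13


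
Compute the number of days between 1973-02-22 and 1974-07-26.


From 1973-02-22 to 1974-07-26
1973-02-22: days before February = 31; day of year = 31 + 22 = 53
1974-07-26: days before July = 31 + 28 + 31 + 30 + 31 + 30 = 181 (1974 is not a leap year); day of year = 181 + 26 = 207
Rest of 1973: 365 - 53 = 312
Total = 312 + 207 = 519

519 days


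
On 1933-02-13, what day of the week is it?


Date: February 13, 1933
Anchor: Jan 1, 1933. With p = 1933 - 1 = 1932: (p + p//4 - p//100 + p//400) mod 7 = (1932 + 483 - 19 + 4) mod 7 = 2400 mod 7 = 6 -> Sunday (Mon=0 ... Sun=6)
Days before February (Jan): 31; offset = 31 + 13 - 1 = 43
Weekday index = (6 + 43) mod 7 = 0

Day of the week: Monday


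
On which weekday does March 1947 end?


March 1947 has 31 days
Anchor: Jan 1, 1947. With p = 1947 - 1 = 1946: (p + p//4 - p//100 + p//400) mod 7 = (1946 + 486 - 19 + 4) mod 7 = 2417 mod 7 = 2 -> Wednesday (Mon=0 ... Sun=6)
Days before March (Jan-Feb): 59; March 1 index = (2 + 59) mod 7 = 5 -> Saturday
Last day offset: 31 - 1 = 30 days
Weekday index = (5 + 30) mod 7 = 0

Monday, March 31


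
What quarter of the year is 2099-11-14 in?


Month: November (month 11)
Q1: Jan-Mar, Q2: Apr-Jun, Q3: Jul-Sep, Q4: Oct-Dec

Q4


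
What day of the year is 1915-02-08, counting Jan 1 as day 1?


Date: February 8, 1915
Days in months 1 through 1: 31
Plus 8 days in February

Day of year: 39


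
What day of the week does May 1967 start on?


Target: May 1, 1967
Anchor: Jan 1, 1967. With p = 1967 - 1 = 1966: (p + p//4 - p//100 + p//400) mod 7 = (1966 + 491 - 19 + 4) mod 7 = 2442 mod 7 = 6 -> Sunday (Mon=0 ... Sun=6)
Days before May (Jan-Apr): 120 days
Weekday index = (6 + 120) mod 7 = 0

Monday


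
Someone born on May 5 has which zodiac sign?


Date: May 5
Conventional tropical zodiac dates: Taurus from April 20 onward; Gemini starts May 21
May 5 falls within the Taurus range

Taurus


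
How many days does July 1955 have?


July 1955

31 days


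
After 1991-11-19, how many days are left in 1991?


Day of year: 323 of 365
Remaining = 365 - 323

42 days


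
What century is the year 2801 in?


Century = (year - 1) // 100 + 1
= (2801 - 1) // 100 + 1
= 2800 // 100 + 1
= 28 + 1

29th century


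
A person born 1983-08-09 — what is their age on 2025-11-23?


Birth: 1983-08-09
Reference: 2025-11-23
Year difference: 2025 - 1983 = 42

42 years old


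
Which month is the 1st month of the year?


Month 1 of 12

January


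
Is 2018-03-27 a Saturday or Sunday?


Anchor: Jan 1, 2018. With p = 2018 - 1 = 2017: (p + p//4 - p//100 + p//400) mod 7 = (2017 + 504 - 20 + 5) mod 7 = 2506 mod 7 = 0 -> Monday (Mon=0 ... Sun=6)
Day of year: 86; offset = 85
Weekday index = (0 + 85) mod 7 = 1 -> Tuesday
Weekend days: Saturday, Sunday

No


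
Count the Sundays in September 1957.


September 1957 has 30 days
Anchor: Jan 1, 1957. With p = 1957 - 1 = 1956: (p + p//4 - p//100 + p//400) mod 7 = (1956 + 489 - 19 + 4) mod 7 = 2430 mod 7 = 1 -> Tuesday (Mon=0 ... Sun=6)
Days before September (Jan-Aug): 243; September 1 index = (1 + 243) mod 7 = 6 -> Sunday
First Sunday is September 1
Sundays: 1, 8, 15, 22, 29

5 Sundays


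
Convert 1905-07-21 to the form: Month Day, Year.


ISO 1905-07-21 parses as year=1905, month=07, day=21
Month 7 -> July

July 21, 1905


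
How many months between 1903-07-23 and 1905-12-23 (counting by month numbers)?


From July 1903 to December 1905
2 years * 12 = 24 months, plus 5 months = 29

29 months


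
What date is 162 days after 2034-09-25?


Start: 2034-09-25, add 162 days
September 2034 has 30 days: 30 - 25 = 5 days to September 30 -> 157 left
October 2034 has 31 days -> 126 left
November 2034 has 30 days -> 96 left
December 2034 has 31 days -> 65 left
January 2035 has 31 days -> 34 left
February 2035 has 28 days -> 6 left
March 2035: 6 <= 31 -> lands on March 6

Result: 2035-03-06


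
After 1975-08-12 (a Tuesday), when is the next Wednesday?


Current: Tuesday
Target: Wednesday
Days ahead: 1

Next Wednesday: 1975-08-13


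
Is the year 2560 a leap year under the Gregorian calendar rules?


Gregorian leap year rule: divisible by 4, but not by 100, unless also by 400.
2560 is divisible by 4 but not 100 -> leap year

Yes


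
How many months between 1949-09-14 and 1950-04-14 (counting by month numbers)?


From September 1949 to April 1950
1 year * 12 = 12 months, minus 5 months = 7

7 months


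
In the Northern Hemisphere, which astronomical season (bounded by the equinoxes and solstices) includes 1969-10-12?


Date: October 12
Astronomical Autumn (approx.; exact equinox/solstice day varies by year): September 22 to December 20
October 12 falls within the Autumn window

Autumn


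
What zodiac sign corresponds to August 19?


Date: August 19
Conventional tropical zodiac dates: Leo from July 23 onward; Virgo starts August 23
August 19 falls within the Leo range

Leo


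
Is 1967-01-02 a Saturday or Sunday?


Anchor: Jan 1, 1967. With p = 1967 - 1 = 1966: (p + p//4 - p//100 + p//400) mod 7 = (1966 + 491 - 19 + 4) mod 7 = 2442 mod 7 = 6 -> Sunday (Mon=0 ... Sun=6)
Day of year: 2; offset = 1
Weekday index = (6 + 1) mod 7 = 0 -> Monday
Weekend days: Saturday, Sunday

No


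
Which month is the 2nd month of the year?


Month 2 of 12

February


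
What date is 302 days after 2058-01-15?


Start: 2058-01-15, add 302 days
January 2058 has 31 days: 31 - 15 = 16 days to January 31 -> 286 left
February 2058 has 28 days -> 258 left
March 2058 has 31 days -> 227 left
April 2058 has 30 days -> 197 left
May 2058 has 31 days -> 166 left
June 2058 has 30 days -> 136 left
July 2058 has 31 days -> 105 left
August 2058 has 31 days -> 74 left
September 2058 has 30 days -> 44 left
October 2058 has 31 days -> 13 left
November 2058: 13 <= 30 -> lands on November 13

Result: 2058-11-13


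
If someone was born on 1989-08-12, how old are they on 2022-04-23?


Birth: 1989-08-12
Reference: 2022-04-23
Year difference: 2022 - 1989 = 33
Birthday not yet reached in 2022, subtract 1

32 years old


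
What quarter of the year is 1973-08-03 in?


Month: August (month 8)
Q1: Jan-Mar, Q2: Apr-Jun, Q3: Jul-Sep, Q4: Oct-Dec

Q3


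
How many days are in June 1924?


June 1924

30 days


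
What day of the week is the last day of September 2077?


September 2077 has 30 days
Anchor: Jan 1, 2077. With p = 2077 - 1 = 2076: (p + p//4 - p//100 + p//400) mod 7 = (2076 + 519 - 20 + 5) mod 7 = 2580 mod 7 = 4 -> Friday (Mon=0 ... Sun=6)
Days before September (Jan-Aug): 243; September 1 index = (4 + 243) mod 7 = 2 -> Wednesday
Last day offset: 30 - 1 = 29 days
Weekday index = (2 + 29) mod 7 = 3

Thursday, September 30


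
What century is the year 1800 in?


Century = (year - 1) // 100 + 1
= (1800 - 1) // 100 + 1
= 1799 // 100 + 1
= 17 + 1

18th century


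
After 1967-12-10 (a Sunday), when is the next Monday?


Current: Sunday
Target: Monday
Days ahead: 1

Next Monday: 1967-12-11


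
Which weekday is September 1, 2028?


Target: September 1, 2028
Anchor: Jan 1, 2028. With p = 2028 - 1 = 2027: (p + p//4 - p//100 + p//400) mod 7 = (2027 + 506 - 20 + 5) mod 7 = 2518 mod 7 = 5 -> Saturday (Mon=0 ... Sun=6)
Days before September (Jan-Aug): 244 days
Weekday index = (5 + 244) mod 7 = 4

Friday


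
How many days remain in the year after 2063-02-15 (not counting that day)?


Day of year: 46 of 365
Remaining = 365 - 46

319 days


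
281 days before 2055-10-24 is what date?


Start: 2055-10-24, subtract 281 days
Back 24 days from October 24 reaches September 30, 2055 -> 257 left
September 2055 has 30 days -> back to August 31, 2055 -> 227 left
August 2055 has 31 days -> back to July 31, 2055 -> 196 left
July 2055 has 31 days -> back to June 30, 2055 -> 165 left
June 2055 has 30 days -> back to May 31, 2055 -> 135 left
May 2055 has 31 days -> back to April 30, 2055 -> 104 left
April 2055 has 30 days -> back to March 31, 2055 -> 74 left
March 2055 has 31 days -> back to February 28, 2055 -> 43 left
February 2055 has 28 days -> back to January 31, 2055 -> 15 left
January 2055: 31 - 15 = 16 -> lands on January 16

Result: 2055-01-16


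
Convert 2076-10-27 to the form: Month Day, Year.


ISO 2076-10-27 parses as year=2076, month=10, day=27
Month 10 -> October

October 27, 2076


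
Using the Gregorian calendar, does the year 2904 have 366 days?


Gregorian leap year rule: divisible by 4, but not by 100, unless also by 400.
2904 is divisible by 4 but not 100 -> leap year

Yes


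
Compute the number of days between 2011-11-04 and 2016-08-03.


From 2011-11-04 to 2016-08-03
2011-11-04: days before November = 31 + 28 + 31 + 30 + 31 + 30 + 31 + 31 + 30 + 31 = 304 (2011 is not a leap year); day of year = 304 + 4 = 308
2016-08-03: days before August = 31 + 29 + 31 + 30 + 31 + 30 + 31 = 213 (2016 is a leap year); day of year = 213 + 3 = 216
Rest of 2011: 365 - 308 = 57
Full years 2012 (366), 2013 (365), 2014 (365), 2015 (365): 1461
Total = 57 + 1461 + 216 = 1734

1734 days


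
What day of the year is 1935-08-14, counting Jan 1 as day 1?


Date: August 14, 1935
Days in months 1 through 7: 212
Plus 14 days in August

Day of year: 226


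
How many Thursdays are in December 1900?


December 1900 has 31 days
Anchor: Jan 1, 1900. With p = 1900 - 1 = 1899: (p + p//4 - p//100 + p//400) mod 7 = (1899 + 474 - 18 + 4) mod 7 = 2359 mod 7 = 0 -> Monday (Mon=0 ... Sun=6)
Days before December (Jan-Nov): 334; December 1 index = (0 + 334) mod 7 = 5 -> Saturday
First Thursday is December 6
Thursdays: 6, 13, 20, 27

4 Thursdays


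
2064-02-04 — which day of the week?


Date: February 4, 2064
Anchor: Jan 1, 2064. With p = 2064 - 1 = 2063: (p + p//4 - p//100 + p//400) mod 7 = (2063 + 515 - 20 + 5) mod 7 = 2563 mod 7 = 1 -> Tuesday (Mon=0 ... Sun=6)
Days before February (Jan): 31; offset = 31 + 4 - 1 = 34
Weekday index = (1 + 34) mod 7 = 0

Day of the week: Monday


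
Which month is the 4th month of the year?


Month 4 of 12

April


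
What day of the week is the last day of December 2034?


December 2034 has 31 days
Anchor: Jan 1, 2034. With p = 2034 - 1 = 2033: (p + p//4 - p//100 + p//400) mod 7 = (2033 + 508 - 20 + 5) mod 7 = 2526 mod 7 = 6 -> Sunday (Mon=0 ... Sun=6)
Days before December (Jan-Nov): 334; December 1 index = (6 + 334) mod 7 = 4 -> Friday
Last day offset: 31 - 1 = 30 days
Weekday index = (4 + 30) mod 7 = 6

Sunday, December 31


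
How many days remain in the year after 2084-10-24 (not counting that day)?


Day of year: 298 of 366
Remaining = 366 - 298

68 days


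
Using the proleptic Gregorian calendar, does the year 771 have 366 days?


Gregorian leap year rule: divisible by 4, but not by 100, unless also by 400.
771 is not divisible by 4 -> not a leap year

No


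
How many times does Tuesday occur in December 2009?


December 2009 has 31 days
Anchor: Jan 1, 2009. With p = 2009 - 1 = 2008: (p + p//4 - p//100 + p//400) mod 7 = (2008 + 502 - 20 + 5) mod 7 = 2495 mod 7 = 3 -> Thursday (Mon=0 ... Sun=6)
Days before December (Jan-Nov): 334; December 1 index = (3 + 334) mod 7 = 1 -> Tuesday
First Tuesday is December 1
Tuesdays: 1, 8, 15, 22, 29

5 Tuesdays


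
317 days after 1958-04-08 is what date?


Start: 1958-04-08, add 317 days
April 1958 has 30 days: 30 - 8 = 22 days to April 30 -> 295 left
May 1958 has 31 days -> 264 left
June 1958 has 30 days -> 234 left
July 1958 has 31 days -> 203 left
August 1958 has 31 days -> 172 left
September 1958 has 30 days -> 142 left
October 1958 has 31 days -> 111 left
November 1958 has 30 days -> 81 left
December 1958 has 31 days -> 50 left
January 1959 has 31 days -> 19 left
February 1959: 19 <= 28 -> lands on February 19

Result: 1959-02-19


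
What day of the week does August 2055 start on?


Target: August 1, 2055
Anchor: Jan 1, 2055. With p = 2055 - 1 = 2054: (p + p//4 - p//100 + p//400) mod 7 = (2054 + 513 - 20 + 5) mod 7 = 2552 mod 7 = 4 -> Friday (Mon=0 ... Sun=6)
Days before August (Jan-Jul): 212 days
Weekday index = (4 + 212) mod 7 = 6

Sunday


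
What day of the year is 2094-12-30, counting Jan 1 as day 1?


Date: December 30, 2094
Days in months 1 through 11: 334
Plus 30 days in December

Day of year: 364


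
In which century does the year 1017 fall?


Century = (year - 1) // 100 + 1
= (1017 - 1) // 100 + 1
= 1016 // 100 + 1
= 10 + 1

11th century


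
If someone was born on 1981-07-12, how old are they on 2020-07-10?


Birth: 1981-07-12
Reference: 2020-07-10
Year difference: 2020 - 1981 = 39
Birthday not yet reached in 2020, subtract 1

38 years old


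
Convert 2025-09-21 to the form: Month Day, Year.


ISO 2025-09-21 parses as year=2025, month=09, day=21
Month 9 -> September

September 21, 2025


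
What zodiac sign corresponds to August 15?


Date: August 15
Conventional tropical zodiac dates: Leo from July 23 onward; Virgo starts August 23
August 15 falls within the Leo range

Leo


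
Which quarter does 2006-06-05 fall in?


Month: June (month 6)
Q1: Jan-Mar, Q2: Apr-Jun, Q3: Jul-Sep, Q4: Oct-Dec

Q2


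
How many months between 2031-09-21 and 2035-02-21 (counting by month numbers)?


From September 2031 to February 2035
4 years * 12 = 48 months, minus 7 months = 41

41 months


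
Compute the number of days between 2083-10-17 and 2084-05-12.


From 2083-10-17 to 2084-05-12
2083-10-17: days before October = 31 + 28 + 31 + 30 + 31 + 30 + 31 + 31 + 30 = 273 (2083 is not a leap year); day of year = 273 + 17 = 290
2084-05-12: days before May = 31 + 29 + 31 + 30 = 121 (2084 is a leap year); day of year = 121 + 12 = 133
Rest of 2083: 365 - 290 = 75
Total = 75 + 133 = 208

208 days


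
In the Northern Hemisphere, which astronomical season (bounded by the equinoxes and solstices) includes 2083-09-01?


Date: September 1
Astronomical Summer (approx.; exact equinox/solstice day varies by year): June 21 to September 21
September 1 falls within the Summer window

Summer


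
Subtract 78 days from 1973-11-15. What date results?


Start: 1973-11-15, subtract 78 days
Back 15 days from November 15 reaches October 31, 1973 -> 63 left
October 1973 has 31 days -> back to September 30, 1973 -> 32 left
September 1973 has 30 days -> back to August 31, 1973 -> 2 left
August 1973: 31 - 2 = 29 -> lands on August 29

Result: 1973-08-29


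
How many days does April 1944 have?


April 1944

30 days


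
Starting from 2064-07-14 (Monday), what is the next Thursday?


Current: Monday
Target: Thursday
Days ahead: 3

Next Thursday: 2064-07-17


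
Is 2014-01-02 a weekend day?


Anchor: Jan 1, 2014. With p = 2014 - 1 = 2013: (p + p//4 - p//100 + p//400) mod 7 = (2013 + 503 - 20 + 5) mod 7 = 2501 mod 7 = 2 -> Wednesday (Mon=0 ... Sun=6)
Day of year: 2; offset = 1
Weekday index = (2 + 1) mod 7 = 3 -> Thursday
Weekend days: Saturday, Sunday

No


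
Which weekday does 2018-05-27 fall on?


Date: May 27, 2018
Anchor: Jan 1, 2018. With p = 2018 - 1 = 2017: (p + p//4 - p//100 + p//400) mod 7 = (2017 + 504 - 20 + 5) mod 7 = 2506 mod 7 = 0 -> Monday (Mon=0 ... Sun=6)
Days before May (Jan-Apr): 120; offset = 120 + 27 - 1 = 146
Weekday index = (0 + 146) mod 7 = 6

Day of the week: Sunday


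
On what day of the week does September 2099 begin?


Target: September 1, 2099
Anchor: Jan 1, 2099. With p = 2099 - 1 = 2098: (p + p//4 - p//100 + p//400) mod 7 = (2098 + 524 - 20 + 5) mod 7 = 2607 mod 7 = 3 -> Thursday (Mon=0 ... Sun=6)
Days before September (Jan-Aug): 243 days
Weekday index = (3 + 243) mod 7 = 1

Tuesday


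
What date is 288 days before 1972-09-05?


Start: 1972-09-05, subtract 288 days
Back 5 days from September 5 reaches August 31, 1972 -> 283 left
August 1972 has 31 days -> back to July 31, 1972 -> 252 left
July 1972 has 31 days -> back to June 30, 1972 -> 221 left
June 1972 has 30 days -> back to May 31, 1972 -> 191 left
May 1972 has 31 days -> back to April 30, 1972 -> 160 left
April 1972 has 30 days -> back to March 31, 1972 -> 130 left
March 1972 has 31 days -> back to February 29, 1972 -> 99 left
February 1972 has 29 days -> back to January 31, 1972 -> 70 left
January 1972 has 31 days -> back to December 31, 1971 -> 39 left
December 1971 has 31 days -> back to November 30, 1971 -> 8 left
November 1971: 30 - 8 = 22 -> lands on November 22

Result: 1971-11-22


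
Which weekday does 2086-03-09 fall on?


Date: March 9, 2086
Anchor: Jan 1, 2086. With p = 2086 - 1 = 2085: (p + p//4 - p//100 + p//400) mod 7 = (2085 + 521 - 20 + 5) mod 7 = 2591 mod 7 = 1 -> Tuesday (Mon=0 ... Sun=6)
Days before March (Jan-Feb): 59; offset = 59 + 9 - 1 = 67
Weekday index = (1 + 67) mod 7 = 5

Day of the week: Saturday


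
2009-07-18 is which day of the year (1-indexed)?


Date: July 18, 2009
Days in months 1 through 6: 181
Plus 18 days in July

Day of year: 199


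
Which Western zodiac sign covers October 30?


Date: October 30
Conventional tropical zodiac dates: Scorpio from October 23 onward; Sagittarius starts November 22
October 30 falls within the Scorpio range

Scorpio


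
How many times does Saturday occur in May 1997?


May 1997 has 31 days
Anchor: Jan 1, 1997. With p = 1997 - 1 = 1996: (p + p//4 - p//100 + p//400) mod 7 = (1996 + 499 - 19 + 4) mod 7 = 2480 mod 7 = 2 -> Wednesday (Mon=0 ... Sun=6)
Days before May (Jan-Apr): 120; May 1 index = (2 + 120) mod 7 = 3 -> Thursday
First Saturday is May 3
Saturdays: 3, 10, 17, 24, 31

5 Saturdays


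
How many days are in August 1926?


August 1926

31 days


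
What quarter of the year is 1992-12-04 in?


Month: December (month 12)
Q1: Jan-Mar, Q2: Apr-Jun, Q3: Jul-Sep, Q4: Oct-Dec

Q4


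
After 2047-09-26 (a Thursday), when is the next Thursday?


Current: Thursday
Target: Thursday
Days ahead: 7

Next Thursday: 2047-10-03


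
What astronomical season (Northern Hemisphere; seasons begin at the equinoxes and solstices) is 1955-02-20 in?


Date: February 20
Astronomical Winter (approx.; exact equinox/solstice day varies by year): December 21 to March 19
February 20 falls within the Winter window

Winter


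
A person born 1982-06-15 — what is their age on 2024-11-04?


Birth: 1982-06-15
Reference: 2024-11-04
Year difference: 2024 - 1982 = 42

42 years old


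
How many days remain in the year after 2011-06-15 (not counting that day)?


Day of year: 166 of 365
Remaining = 365 - 166

199 days


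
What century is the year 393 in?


Century = (year - 1) // 100 + 1
= (393 - 1) // 100 + 1
= 392 // 100 + 1
= 3 + 1

4th century


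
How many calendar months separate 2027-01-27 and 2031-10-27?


From January 2027 to October 2031
4 years * 12 = 48 months, plus 9 months = 57

57 months


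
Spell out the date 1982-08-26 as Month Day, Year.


ISO 1982-08-26 parses as year=1982, month=08, day=26
Month 8 -> August

August 26, 1982


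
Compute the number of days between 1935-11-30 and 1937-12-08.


From 1935-11-30 to 1937-12-08
1935-11-30: days before November = 31 + 28 + 31 + 30 + 31 + 30 + 31 + 31 + 30 + 31 = 304 (1935 is not a leap year); day of year = 304 + 30 = 334
1937-12-08: days before December = 31 + 28 + 31 + 30 + 31 + 30 + 31 + 31 + 30 + 31 + 30 = 334 (1937 is not a leap year); day of year = 334 + 8 = 342
Rest of 1935: 365 - 334 = 31
Full years 1936 (366): 366
Total = 31 + 366 + 342 = 739

739 days


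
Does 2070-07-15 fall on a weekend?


Anchor: Jan 1, 2070. With p = 2070 - 1 = 2069: (p + p//4 - p//100 + p//400) mod 7 = (2069 + 517 - 20 + 5) mod 7 = 2571 mod 7 = 2 -> Wednesday (Mon=0 ... Sun=6)
Day of year: 196; offset = 195
Weekday index = (2 + 195) mod 7 = 1 -> Tuesday
Weekend days: Saturday, Sunday

No


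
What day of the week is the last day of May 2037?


May 2037 has 31 days
Anchor: Jan 1, 2037. With p = 2037 - 1 = 2036: (p + p//4 - p//100 + p//400) mod 7 = (2036 + 509 - 20 + 5) mod 7 = 2530 mod 7 = 3 -> Thursday (Mon=0 ... Sun=6)
Days before May (Jan-Apr): 120; May 1 index = (3 + 120) mod 7 = 4 -> Friday
Last day offset: 31 - 1 = 30 days
Weekday index = (4 + 30) mod 7 = 6

Sunday, May 31


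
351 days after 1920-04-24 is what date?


Start: 1920-04-24, add 351 days
April 1920 has 30 days: 30 - 24 = 6 days to April 30 -> 345 left
May 1920 has 31 days -> 314 left
June 1920 has 30 days -> 284 left
July 1920 has 31 days -> 253 left
August 1920 has 31 days -> 222 left
September 1920 has 30 days -> 192 left
October 1920 has 31 days -> 161 left
November 1920 has 30 days -> 131 left
December 1920 has 31 days -> 100 left
January 1921 has 31 days -> 69 left
February 1921 has 28 days -> 41 left
March 1921 has 31 days -> 10 left
April 1921: 10 <= 30 -> lands on April 10

Result: 1921-04-10


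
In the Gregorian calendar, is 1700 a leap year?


Gregorian leap year rule: divisible by 4, but not by 100, unless also by 400.
1700 is divisible by 100 but not 400 -> not a leap year

No


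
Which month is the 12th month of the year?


Month 12 of 12

December


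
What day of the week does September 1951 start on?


Target: September 1, 1951
Anchor: Jan 1, 1951. With p = 1951 - 1 = 1950: (p + p//4 - p//100 + p//400) mod 7 = (1950 + 487 - 19 + 4) mod 7 = 2422 mod 7 = 0 -> Monday (Mon=0 ... Sun=6)
Days before September (Jan-Aug): 243 days
Weekday index = (0 + 243) mod 7 = 5

Saturday


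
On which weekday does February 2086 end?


February 2086 has 28 days
Anchor: Jan 1, 2086. With p = 2086 - 1 = 2085: (p + p//4 - p//100 + p//400) mod 7 = (2085 + 521 - 20 + 5) mod 7 = 2591 mod 7 = 1 -> Tuesday (Mon=0 ... Sun=6)
Days before February (Jan): 31; February 1 index = (1 + 31) mod 7 = 4 -> Friday
Last day offset: 28 - 1 = 27 days
Weekday index = (4 + 27) mod 7 = 3

Thursday, February 28


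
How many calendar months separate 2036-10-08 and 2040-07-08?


From October 2036 to July 2040
4 years * 12 = 48 months, minus 3 months = 45

45 months


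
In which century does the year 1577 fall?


Century = (year - 1) // 100 + 1
= (1577 - 1) // 100 + 1
= 1576 // 100 + 1
= 15 + 1

16th century


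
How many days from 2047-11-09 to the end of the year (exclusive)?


Day of year: 313 of 365
Remaining = 365 - 313

52 days


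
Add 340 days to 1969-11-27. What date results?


Start: 1969-11-27, add 340 days
November 1969 has 30 days: 30 - 27 = 3 days to November 30 -> 337 left
December 1969 has 31 days -> 306 left
January 1970 has 31 days -> 275 left
February 1970 has 28 days -> 247 left
March 1970 has 31 days -> 216 left
April 1970 has 30 days -> 186 left
May 1970 has 31 days -> 155 left
June 1970 has 30 days -> 125 left
July 1970 has 31 days -> 94 left
August 1970 has 31 days -> 63 left
September 1970 has 30 days -> 33 left
October 1970 has 31 days -> 2 left
November 1970: 2 <= 30 -> lands on November 2

Result: 1970-11-02


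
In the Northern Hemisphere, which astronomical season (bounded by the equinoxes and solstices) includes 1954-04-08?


Date: April 8
Astronomical Spring (approx.; exact equinox/solstice day varies by year): March 20 to June 20
April 8 falls within the Spring window

Spring


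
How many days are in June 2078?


June 2078

30 days


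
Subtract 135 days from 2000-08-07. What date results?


Start: 2000-08-07, subtract 135 days
Back 7 days from August 7 reaches July 31, 2000 -> 128 left
July 2000 has 31 days -> back to June 30, 2000 -> 97 left
June 2000 has 30 days -> back to May 31, 2000 -> 67 left
May 2000 has 31 days -> back to April 30, 2000 -> 36 left
April 2000 has 30 days -> back to March 31, 2000 -> 6 left
March 2000: 31 - 6 = 25 -> lands on March 25

Result: 2000-03-25


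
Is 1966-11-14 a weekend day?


Anchor: Jan 1, 1966. With p = 1966 - 1 = 1965: (p + p//4 - p//100 + p//400) mod 7 = (1965 + 491 - 19 + 4) mod 7 = 2441 mod 7 = 5 -> Saturday (Mon=0 ... Sun=6)
Day of year: 318; offset = 317
Weekday index = (5 + 317) mod 7 = 0 -> Monday
Weekend days: Saturday, Sunday

No


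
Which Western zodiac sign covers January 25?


Date: January 25
Conventional tropical zodiac dates: Aquarius from January 20 onward; Pisces starts February 19
January 25 falls within the Aquarius range

Aquarius


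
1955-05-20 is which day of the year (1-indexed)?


Date: May 20, 1955
Days in months 1 through 4: 120
Plus 20 days in May

Day of year: 140


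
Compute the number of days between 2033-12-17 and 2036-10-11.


From 2033-12-17 to 2036-10-11
2033-12-17: days before December = 31 + 28 + 31 + 30 + 31 + 30 + 31 + 31 + 30 + 31 + 30 = 334 (2033 is not a leap year); day of year = 334 + 17 = 351
2036-10-11: days before October = 31 + 29 + 31 + 30 + 31 + 30 + 31 + 31 + 30 = 274 (2036 is a leap year); day of year = 274 + 11 = 285
Rest of 2033: 365 - 351 = 14
Full years 2034 (365), 2035 (365): 730
Total = 14 + 730 + 285 = 1029

1029 days


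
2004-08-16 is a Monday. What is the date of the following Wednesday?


Current: Monday
Target: Wednesday
Days ahead: 2

Next Wednesday: 2004-08-18


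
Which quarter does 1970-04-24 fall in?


Month: April (month 4)
Q1: Jan-Mar, Q2: Apr-Jun, Q3: Jul-Sep, Q4: Oct-Dec

Q2


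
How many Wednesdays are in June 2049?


June 2049 has 30 days
Anchor: Jan 1, 2049. With p = 2049 - 1 = 2048: (p + p//4 - p//100 + p//400) mod 7 = (2048 + 512 - 20 + 5) mod 7 = 2545 mod 7 = 4 -> Friday (Mon=0 ... Sun=6)
Days before June (Jan-May): 151; June 1 index = (4 + 151) mod 7 = 1 -> Tuesday
First Wednesday is June 2
Wednesdays: 2, 9, 16, 23, 30

5 Wednesdays


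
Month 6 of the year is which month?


Month 6 of 12

June


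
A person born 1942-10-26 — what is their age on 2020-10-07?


Birth: 1942-10-26
Reference: 2020-10-07
Year difference: 2020 - 1942 = 78
Birthday not yet reached in 2020, subtract 1

77 years old


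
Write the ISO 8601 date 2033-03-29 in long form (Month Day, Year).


ISO 2033-03-29 parses as year=2033, month=03, day=29
Month 3 -> March

March 29, 2033


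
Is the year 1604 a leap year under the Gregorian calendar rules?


Gregorian leap year rule: divisible by 4, but not by 100, unless also by 400.
1604 is divisible by 4 but not 100 -> leap year

Yes


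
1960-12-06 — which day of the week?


Date: December 6, 1960
Anchor: Jan 1, 1960. With p = 1960 - 1 = 1959: (p + p//4 - p//100 + p//400) mod 7 = (1959 + 489 - 19 + 4) mod 7 = 2433 mod 7 = 4 -> Friday (Mon=0 ... Sun=6)
Days before December (Jan-Nov): 335; offset = 335 + 6 - 1 = 340
Weekday index = (4 + 340) mod 7 = 1

Day of the week: Tuesday


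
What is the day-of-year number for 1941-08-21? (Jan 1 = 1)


Date: August 21, 1941
Days in months 1 through 7: 212
Plus 21 days in August

Day of year: 233


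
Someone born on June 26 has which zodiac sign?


Date: June 26
Conventional tropical zodiac dates: Cancer from June 21 onward; Leo starts July 23
June 26 falls within the Cancer range

Cancer


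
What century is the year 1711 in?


Century = (year - 1) // 100 + 1
= (1711 - 1) // 100 + 1
= 1710 // 100 + 1
= 17 + 1

18th century


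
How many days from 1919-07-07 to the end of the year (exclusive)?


Day of year: 188 of 365
Remaining = 365 - 188

177 days


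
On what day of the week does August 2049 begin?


Target: August 1, 2049
Anchor: Jan 1, 2049. With p = 2049 - 1 = 2048: (p + p//4 - p//100 + p//400) mod 7 = (2048 + 512 - 20 + 5) mod 7 = 2545 mod 7 = 4 -> Friday (Mon=0 ... Sun=6)
Days before August (Jan-Jul): 212 days
Weekday index = (4 + 212) mod 7 = 6

Sunday


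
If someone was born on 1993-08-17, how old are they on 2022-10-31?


Birth: 1993-08-17
Reference: 2022-10-31
Year difference: 2022 - 1993 = 29

29 years old


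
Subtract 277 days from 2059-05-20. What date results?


Start: 2059-05-20, subtract 277 days
Back 20 days from May 20 reaches April 30, 2059 -> 257 left
April 2059 has 30 days -> back to March 31, 2059 -> 227 left
March 2059 has 31 days -> back to February 28, 2059 -> 196 left
February 2059 has 28 days -> back to January 31, 2059 -> 168 left
January 2059 has 31 days -> back to December 31, 2058 -> 137 left
December 2058 has 31 days -> back to November 30, 2058 -> 106 left
November 2058 has 30 days -> back to October 31, 2058 -> 76 left
October 2058 has 31 days -> back to September 30, 2058 -> 45 left
September 2058 has 30 days -> back to August 31, 2058 -> 15 left
August 2058: 31 - 15 = 16 -> lands on August 16

Result: 2058-08-16


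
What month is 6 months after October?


October is month 10
10 + 6 = 16; wrap: 16 - 12 = 4

April


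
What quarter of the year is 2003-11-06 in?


Month: November (month 11)
Q1: Jan-Mar, Q2: Apr-Jun, Q3: Jul-Sep, Q4: Oct-Dec

Q4


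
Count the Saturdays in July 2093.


July 2093 has 31 days
Anchor: Jan 1, 2093. With p = 2093 - 1 = 2092: (p + p//4 - p//100 + p//400) mod 7 = (2092 + 523 - 20 + 5) mod 7 = 2600 mod 7 = 3 -> Thursday (Mon=0 ... Sun=6)
Days before July (Jan-Jun): 181; July 1 index = (3 + 181) mod 7 = 2 -> Wednesday
First Saturday is July 4
Saturdays: 4, 11, 18, 25

4 Saturdays


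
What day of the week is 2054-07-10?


Date: July 10, 2054
Anchor: Jan 1, 2054. With p = 2054 - 1 = 2053: (p + p//4 - p//100 + p//400) mod 7 = (2053 + 513 - 20 + 5) mod 7 = 2551 mod 7 = 3 -> Thursday (Mon=0 ... Sun=6)
Days before July (Jan-Jun): 181; offset = 181 + 10 - 1 = 190
Weekday index = (3 + 190) mod 7 = 4

Day of the week: Friday


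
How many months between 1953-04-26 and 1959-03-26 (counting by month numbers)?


From April 1953 to March 1959
6 years * 12 = 72 months, minus 1 month = 71

71 months


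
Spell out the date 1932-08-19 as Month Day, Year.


ISO 1932-08-19 parses as year=1932, month=08, day=19
Month 8 -> August

August 19, 1932


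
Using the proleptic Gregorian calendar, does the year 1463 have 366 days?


Gregorian leap year rule: divisible by 4, but not by 100, unless also by 400.
1463 is not divisible by 4 -> not a leap year

No


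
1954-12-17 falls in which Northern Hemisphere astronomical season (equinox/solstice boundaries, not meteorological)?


Date: December 17
Astronomical Autumn (approx.; exact equinox/solstice day varies by year): September 22 to December 20
December 17 falls within the Autumn window

Autumn


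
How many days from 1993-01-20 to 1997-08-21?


From 1993-01-20 to 1997-08-21
1993-01-20: day of year = 20
1997-08-21: days before August = 31 + 28 + 31 + 30 + 31 + 30 + 31 = 212 (1997 is not a leap year); day of year = 212 + 21 = 233
Rest of 1993: 365 - 20 = 345
Full years 1994 (365), 1995 (365), 1996 (366): 1096
Total = 345 + 1096 + 233 = 1674

1674 days


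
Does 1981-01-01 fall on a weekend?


Anchor: Jan 1, 1981. With p = 1981 - 1 = 1980: (p + p//4 - p//100 + p//400) mod 7 = (1980 + 495 - 19 + 4) mod 7 = 2460 mod 7 = 3 -> Thursday (Mon=0 ... Sun=6)
Day of year: 1; offset = 0
Weekday index = (3 + 0) mod 7 = 3 -> Thursday
Weekend days: Saturday, Sunday

No


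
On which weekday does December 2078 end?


December 2078 has 31 days
Anchor: Jan 1, 2078. With p = 2078 - 1 = 2077: (p + p//4 - p//100 + p//400) mod 7 = (2077 + 519 - 20 + 5) mod 7 = 2581 mod 7 = 5 -> Saturday (Mon=0 ... Sun=6)
Days before December (Jan-Nov): 334; December 1 index = (5 + 334) mod 7 = 3 -> Thursday
Last day offset: 31 - 1 = 30 days
Weekday index = (3 + 30) mod 7 = 5

Saturday, December 31


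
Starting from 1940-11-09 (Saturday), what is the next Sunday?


Current: Saturday
Target: Sunday
Days ahead: 1

Next Sunday: 1940-11-10


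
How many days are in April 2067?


April 2067

30 days


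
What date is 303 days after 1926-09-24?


Start: 1926-09-24, add 303 days
September 1926 has 30 days: 30 - 24 = 6 days to September 30 -> 297 left
October 1926 has 31 days -> 266 left
November 1926 has 30 days -> 236 left
December 1926 has 31 days -> 205 left
January 1927 has 31 days -> 174 left
February 1927 has 28 days -> 146 left
March 1927 has 31 days -> 115 left
April 1927 has 30 days -> 85 left
May 1927 has 31 days -> 54 left
June 1927 has 30 days -> 24 left
July 1927: 24 <= 31 -> lands on July 24

Result: 1927-07-24


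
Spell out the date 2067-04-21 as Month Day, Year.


ISO 2067-04-21 parses as year=2067, month=04, day=21
Month 4 -> April

April 21, 2067


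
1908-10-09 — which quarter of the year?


Month: October (month 10)
Q1: Jan-Mar, Q2: Apr-Jun, Q3: Jul-Sep, Q4: Oct-Dec

Q4


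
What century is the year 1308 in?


Century = (year - 1) // 100 + 1
= (1308 - 1) // 100 + 1
= 1307 // 100 + 1
= 13 + 1

14th century


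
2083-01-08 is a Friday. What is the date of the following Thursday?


Current: Friday
Target: Thursday
Days ahead: 6

Next Thursday: 2083-01-14
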